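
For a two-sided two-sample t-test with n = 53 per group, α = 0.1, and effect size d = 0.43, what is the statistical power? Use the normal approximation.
Power ≈ 0.72

Power calculation (two-sample t-test, normal approximation):
z_β = d · √(n/2) - z_{α/2}
z_β = 0.43 · √(53/2) - 1.645
z_β = 0.43 · 5.148 - 1.645
z_β = 0.569

Power = Φ(z_β) = Φ(0.569) ≈ 0.715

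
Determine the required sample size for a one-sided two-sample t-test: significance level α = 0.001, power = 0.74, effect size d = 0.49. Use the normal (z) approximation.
n = 117 per group

Sample size formula (two-sample t-test, normal approximation):
n = 2 · ((z_α + z_β) / d)²

z_α = 3.090 (for α = 0.001, one-sided)
z_β = 0.643 (for power = 0.74)
d = 0.49

n = 2 · ((3.090 + 0.643) / 0.49)²
n = 2 · (7.618)²
n ≈ 116.07
Round up to the next whole number: n = 117 per group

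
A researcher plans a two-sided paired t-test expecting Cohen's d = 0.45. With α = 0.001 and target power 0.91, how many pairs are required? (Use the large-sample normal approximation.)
n = 106 pairs

Sample size formula (paired t-test, normal approximation):
n = ((z_{α/2} + z_β) / d)²

z_{α/2} = 3.291 (for α = 0.001, two-sided)
z_β = 1.341 (for power = 0.91)
d = 0.45

n = ((3.291 + 1.341) / 0.45)²
n = (10.293)²
n ≈ 105.95
Round up to the next whole number: n = 106 pairs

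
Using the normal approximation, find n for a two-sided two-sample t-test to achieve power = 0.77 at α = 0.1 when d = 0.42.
n = 65 per group

Sample size formula (two-sample t-test, normal approximation):
n = 2 · ((z_{α/2} + z_β) / d)²

z_{α/2} = 1.645 (for α = 0.1, two-sided)
z_β = 0.739 (for power = 0.77)
d = 0.42

n = 2 · ((1.645 + 0.739) / 0.42)²
n = 2 · (5.676)²
n ≈ 64.43
Round up to the next whole number: n = 65 per group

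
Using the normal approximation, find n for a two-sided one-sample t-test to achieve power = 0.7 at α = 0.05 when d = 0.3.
n = 69

Sample size formula (one-sample t-test, normal approximation):
n = ((z_{α/2} + z_β) / d)²

z_{α/2} = 1.960 (for α = 0.05, two-sided)
z_β = 0.524 (for power = 0.7)
d = 0.3

n = ((1.960 + 0.524) / 0.3)²
n = (8.280)²
n ≈ 68.56
Round up to the next whole number: n = 69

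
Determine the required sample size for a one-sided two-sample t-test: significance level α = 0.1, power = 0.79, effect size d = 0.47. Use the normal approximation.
n = 40 per group

Sample size formula (two-sample t-test, normal approximation):
n = 2 · ((z_α + z_β) / d)²

z_α = 1.282 (for α = 0.1, one-sided)
z_β = 0.806 (for power = 0.79)
d = 0.47

n = 2 · ((1.282 + 0.806) / 0.47)²
n = 2 · (4.443)²
n ≈ 39.48
Round up to the next whole number: n = 40 per group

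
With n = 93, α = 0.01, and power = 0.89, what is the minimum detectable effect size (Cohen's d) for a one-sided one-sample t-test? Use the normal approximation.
d ≈ 0.37

Minimum detectable effect (one-sample t-test, normal approximation):
d = (z_α + z_β) / √n
d = (2.326 + 1.227) / √93
d = 3.553 / 9.644
d ≈ 0.37

By Cohen's convention (0.2 small / 0.5 medium / 0.8 large): small effect.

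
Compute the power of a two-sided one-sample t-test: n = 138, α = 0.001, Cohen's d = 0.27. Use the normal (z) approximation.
Power ≈ 0.45

Power calculation (one-sample t-test, normal approximation):
z_β = d · √n - z_{α/2}
z_β = 0.27 · √138 - 3.291
z_β = 0.27 · 11.747 - 3.291
z_β = -0.119

Power = Φ(z_β) = Φ(-0.119) ≈ 0.453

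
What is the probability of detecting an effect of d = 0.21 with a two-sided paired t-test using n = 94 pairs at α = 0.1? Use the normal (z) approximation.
Power ≈ 0.65

Power calculation (paired t-test, normal approximation):
z_β = d · √n - z_{α/2}
z_β = 0.21 · √94 - 1.645
z_β = 0.21 · 9.695 - 1.645
z_β = 0.391

Power = Φ(z_β) = Φ(0.391) ≈ 0.652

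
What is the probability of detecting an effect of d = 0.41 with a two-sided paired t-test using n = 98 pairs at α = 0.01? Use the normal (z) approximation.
Power ≈ 0.93

Power calculation (paired t-test, normal approximation):
z_β = d · √n - z_{α/2}
z_β = 0.41 · √98 - 2.576
z_β = 0.41 · 9.899 - 2.576
z_β = 1.483

Power = Φ(z_β) = Φ(1.483) ≈ 0.931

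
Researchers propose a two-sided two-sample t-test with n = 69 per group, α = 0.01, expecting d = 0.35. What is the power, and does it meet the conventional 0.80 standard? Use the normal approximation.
Power ≈ 0.30; the study is underpowered (power < 0.80)

Power calculation (two-sample t-test, normal approximation):
z_β = d · √(n/2) - z_{α/2}
z_β = 0.35 · √(69/2) - 2.576
z_β = 0.35 · 5.874 - 2.576
z_β = -0.520

Power = Φ(z_β) = Φ(-0.520) ≈ 0.302

Effect size d = 0.35 is small by Cohen's convention (0.2/0.5/0.8).

Threshold: power ≥ 0.80 is conventionally adequate.
Power ≈ 0.30 → the study is underpowered (power < 0.80).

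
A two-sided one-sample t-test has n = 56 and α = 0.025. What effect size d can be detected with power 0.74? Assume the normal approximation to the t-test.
d ≈ 0.39

Minimum detectable effect (one-sample t-test, normal approximation):
d = (z_{α/2} + z_β) / √n
d = (2.241 + 0.643) / √56
d = 2.885 / 7.483
d ≈ 0.39

By Cohen's convention (0.2 small / 0.5 medium / 0.8 large): small effect.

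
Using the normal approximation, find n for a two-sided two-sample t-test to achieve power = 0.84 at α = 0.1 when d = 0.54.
n = 48 per group

Sample size formula (two-sample t-test, normal approximation):
n = 2 · ((z_{α/2} + z_β) / d)²

z_{α/2} = 1.645 (for α = 0.1, two-sided)
z_β = 0.994 (for power = 0.84)
d = 0.54

n = 2 · ((1.645 + 0.994) / 0.54)²
n = 2 · (4.887)²
n ≈ 47.77
Round up to the next whole number: n = 48 per group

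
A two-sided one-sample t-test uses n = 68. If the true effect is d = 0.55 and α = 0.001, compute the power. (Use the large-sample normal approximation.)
Power ≈ 0.89

Power calculation (one-sample t-test, normal approximation):
z_β = d · √n - z_{α/2}
z_β = 0.55 · √68 - 3.291
z_β = 0.55 · 8.246 - 3.291
z_β = 1.245

Power = Φ(z_β) = Φ(1.245) ≈ 0.893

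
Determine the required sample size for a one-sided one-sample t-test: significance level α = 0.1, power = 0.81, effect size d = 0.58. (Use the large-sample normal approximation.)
n = 14

Sample size formula (one-sample t-test, normal approximation):
n = ((z_α + z_β) / d)²

z_α = 1.282 (for α = 0.1, one-sided)
z_β = 0.878 (for power = 0.81)
d = 0.58

n = ((1.282 + 0.878) / 0.58)²
n = (3.724)²
n ≈ 13.87
Round up to the next whole number: n = 14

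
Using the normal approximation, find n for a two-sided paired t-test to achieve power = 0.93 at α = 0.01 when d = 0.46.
n = 78 pairs

Sample size formula (paired t-test, normal approximation):
n = ((z_{α/2} + z_β) / d)²

z_{α/2} = 2.576 (for α = 0.01, two-sided)
z_β = 1.476 (for power = 0.93)
d = 0.46

n = ((2.576 + 1.476) / 0.46)²
n = (8.809)²
n ≈ 77.60
Round up to the next whole number: n = 78 pairs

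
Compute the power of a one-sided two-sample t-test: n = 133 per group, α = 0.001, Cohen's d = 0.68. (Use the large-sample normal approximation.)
Power ≈ 0.99

Power calculation (two-sample t-test, normal approximation):
z_β = d · √(n/2) - z_α
z_β = 0.68 · √(133/2) - 3.090
z_β = 0.68 · 8.155 - 3.090
z_β = 2.455

Power = Φ(z_β) = Φ(2.455) ≈ 0.993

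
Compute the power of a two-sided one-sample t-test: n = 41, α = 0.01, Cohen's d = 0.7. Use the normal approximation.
Power ≈ 0.97

Power calculation (one-sample t-test, normal approximation):
z_β = d · √n - z_{α/2}
z_β = 0.7 · √41 - 2.576
z_β = 0.7 · 6.403 - 2.576
z_β = 1.906

Power = Φ(z_β) = Φ(1.906) ≈ 0.972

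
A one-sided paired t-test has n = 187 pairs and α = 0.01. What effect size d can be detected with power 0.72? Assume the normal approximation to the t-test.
d ≈ 0.21

Minimum detectable effect (paired t-test, normal approximation):
d = (z_α + z_β) / √n
d = (2.326 + 0.583) / √187
d = 2.909 / 13.675
d ≈ 0.21

By Cohen's convention (0.2 small / 0.5 medium / 0.8 large): small effect.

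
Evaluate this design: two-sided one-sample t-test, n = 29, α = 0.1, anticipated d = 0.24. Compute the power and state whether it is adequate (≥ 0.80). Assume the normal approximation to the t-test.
Power ≈ 0.36; the study is underpowered (power < 0.80)

Power calculation (one-sample t-test, normal approximation):
z_β = d · √n - z_{α/2}
z_β = 0.24 · √29 - 1.645
z_β = 0.24 · 5.385 - 1.645
z_β = -0.352

Power = Φ(z_β) = Φ(-0.352) ≈ 0.362

Effect size d = 0.24 is small by Cohen's convention (0.2/0.5/0.8).

Threshold: power ≥ 0.80 is conventionally adequate.
Power ≈ 0.36 → the study is underpowered (power < 0.80).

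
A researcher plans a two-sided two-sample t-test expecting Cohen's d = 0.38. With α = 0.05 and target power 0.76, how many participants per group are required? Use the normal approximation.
n = 99 per group

Sample size formula (two-sample t-test, normal approximation):
n = 2 · ((z_{α/2} + z_β) / d)²

z_{α/2} = 1.960 (for α = 0.05, two-sided)
z_β = 0.706 (for power = 0.76)
d = 0.38

n = 2 · ((1.960 + 0.706) / 0.38)²
n = 2 · (7.016)²
n ≈ 98.45
Round up to the next whole number: n = 99 per group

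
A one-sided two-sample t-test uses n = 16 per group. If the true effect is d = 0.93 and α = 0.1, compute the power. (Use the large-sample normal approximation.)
Power ≈ 0.91

Power calculation (two-sample t-test, normal approximation):
z_β = d · √(n/2) - z_α
z_β = 0.93 · √(16/2) - 1.282
z_β = 0.93 · 2.828 - 1.282
z_β = 1.349

Power = Φ(z_β) = Φ(1.349) ≈ 0.911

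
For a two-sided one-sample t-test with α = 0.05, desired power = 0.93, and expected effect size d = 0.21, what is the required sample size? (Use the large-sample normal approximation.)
n = 268

Sample size formula (one-sample t-test, normal approximation):
n = ((z_{α/2} + z_β) / d)²

z_{α/2} = 1.960 (for α = 0.05, two-sided)
z_β = 1.476 (for power = 0.93)
d = 0.21

n = ((1.960 + 1.476) / 0.21)²
n = (16.362)²
n ≈ 267.72
Round up to the next whole number: n = 268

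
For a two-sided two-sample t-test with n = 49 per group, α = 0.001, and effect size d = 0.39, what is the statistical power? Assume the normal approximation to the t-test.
Power ≈ 0.09

Power calculation (two-sample t-test, normal approximation):
z_β = d · √(n/2) - z_{α/2}
z_β = 0.39 · √(49/2) - 3.291
z_β = 0.39 · 4.950 - 3.291
z_β = -1.360

Power = Φ(z_β) = Φ(-1.360) ≈ 0.087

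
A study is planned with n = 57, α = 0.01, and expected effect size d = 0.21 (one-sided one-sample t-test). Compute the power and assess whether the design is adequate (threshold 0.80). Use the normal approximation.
Power ≈ 0.23; the study is underpowered (power < 0.80)

Power calculation (one-sample t-test, normal approximation):
z_β = d · √n - z_α
z_β = 0.21 · √57 - 2.326
z_β = 0.21 · 7.550 - 2.326
z_β = -0.741

Power = Φ(z_β) = Φ(-0.741) ≈ 0.229

Effect size d = 0.21 is small by Cohen's convention (0.2/0.5/0.8).

Threshold: power ≥ 0.80 is conventionally adequate.
Power ≈ 0.23 → the study is underpowered (power < 0.80).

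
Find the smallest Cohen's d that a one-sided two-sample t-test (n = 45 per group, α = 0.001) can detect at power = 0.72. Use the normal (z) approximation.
d ≈ 0.77

Minimum detectable effect (two-sample t-test, normal approximation):
d = (z_α + z_β) / √(n/2)
d = (3.090 + 0.583) / √(45/2)
d = 3.673 / 4.743
d ≈ 0.77

By Cohen's convention (0.2 small / 0.5 medium / 0.8 large): medium effect.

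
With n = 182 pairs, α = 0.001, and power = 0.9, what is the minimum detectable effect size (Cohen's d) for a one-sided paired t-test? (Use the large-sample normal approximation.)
d ≈ 0.32

Minimum detectable effect (paired t-test, normal approximation):
d = (z_α + z_β) / √n
d = (3.090 + 1.282) / √182
d = 4.372 / 13.491
d ≈ 0.32

By Cohen's convention (0.2 small / 0.5 medium / 0.8 large): small effect.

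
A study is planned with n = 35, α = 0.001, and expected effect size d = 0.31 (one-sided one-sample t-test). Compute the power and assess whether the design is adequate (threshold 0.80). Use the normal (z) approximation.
Power ≈ 0.10; the study is underpowered (power < 0.80)

Power calculation (one-sample t-test, normal approximation):
z_β = d · √n - z_α
z_β = 0.31 · √35 - 3.090
z_β = 0.31 · 5.916 - 3.090
z_β = -1.256

Power = Φ(z_β) = Φ(-1.256) ≈ 0.105

Effect size d = 0.31 is small by Cohen's convention (0.2/0.5/0.8).

Threshold: power ≥ 0.80 is conventionally adequate.
Power ≈ 0.10 → the study is underpowered (power < 0.80).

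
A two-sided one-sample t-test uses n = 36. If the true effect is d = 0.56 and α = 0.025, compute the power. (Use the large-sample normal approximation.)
Power ≈ 0.87

Power calculation (one-sample t-test, normal approximation):
z_β = d · √n - z_{α/2}
z_β = 0.56 · √36 - 2.241
z_β = 0.56 · 6.000 - 2.241
z_β = 1.119

Power = Φ(z_β) = Φ(1.119) ≈ 0.868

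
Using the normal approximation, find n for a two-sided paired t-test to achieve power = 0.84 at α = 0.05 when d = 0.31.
n = 91 pairs

Sample size formula (paired t-test, normal approximation):
n = ((z_{α/2} + z_β) / d)²

z_{α/2} = 1.960 (for α = 0.05, two-sided)
z_β = 0.994 (for power = 0.84)
d = 0.31

n = ((1.960 + 0.994) / 0.31)²
n = (9.529)²
n ≈ 90.80
Round up to the next whole number: n = 91 pairs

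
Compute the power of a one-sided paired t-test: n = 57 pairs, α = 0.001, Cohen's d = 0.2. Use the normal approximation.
Power ≈ 0.06

Power calculation (paired t-test, normal approximation):
z_β = d · √n - z_α
z_β = 0.2 · √57 - 3.090
z_β = 0.2 · 7.550 - 3.090
z_β = -1.580

Power = Φ(z_β) = Φ(-1.580) ≈ 0.057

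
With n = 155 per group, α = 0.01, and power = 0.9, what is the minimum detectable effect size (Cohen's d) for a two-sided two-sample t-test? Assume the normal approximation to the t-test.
d ≈ 0.44

Minimum detectable effect (two-sample t-test, normal approximation):
d = (z_{α/2} + z_β) / √(n/2)
d = (2.576 + 1.282) / √(155/2)
d = 3.857 / 8.803
d ≈ 0.44

By Cohen's convention (0.2 small / 0.5 medium / 0.8 large): small effect.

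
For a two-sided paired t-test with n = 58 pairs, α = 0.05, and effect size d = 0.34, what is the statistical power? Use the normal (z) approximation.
Power ≈ 0.74

Power calculation (paired t-test, normal approximation):
z_β = d · √n - z_{α/2}
z_β = 0.34 · √58 - 1.960
z_β = 0.34 · 7.616 - 1.960
z_β = 0.629

Power = Φ(z_β) = Φ(0.629) ≈ 0.735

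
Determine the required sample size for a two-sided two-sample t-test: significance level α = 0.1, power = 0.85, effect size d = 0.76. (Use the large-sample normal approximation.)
n = 25 per group

Sample size formula (two-sample t-test, normal approximation):
n = 2 · ((z_{α/2} + z_β) / d)²

z_{α/2} = 1.645 (for α = 0.1, two-sided)
z_β = 1.036 (for power = 0.85)
d = 0.76

n = 2 · ((1.645 + 1.036) / 0.76)²
n = 2 · (3.528)²
n ≈ 24.89
Round up to the next whole number: n = 25 per group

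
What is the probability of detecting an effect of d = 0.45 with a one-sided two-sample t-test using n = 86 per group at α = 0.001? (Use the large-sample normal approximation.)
Power ≈ 0.44

Power calculation (two-sample t-test, normal approximation):
z_β = d · √(n/2) - z_α
z_β = 0.45 · √(86/2) - 3.090
z_β = 0.45 · 6.557 - 3.090
z_β = -0.139

Power = Φ(z_β) = Φ(-0.139) ≈ 0.445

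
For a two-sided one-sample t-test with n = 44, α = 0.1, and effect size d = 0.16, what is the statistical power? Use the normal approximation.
Power ≈ 0.28

Power calculation (one-sample t-test, normal approximation):
z_β = d · √n - z_{α/2}
z_β = 0.16 · √44 - 1.645
z_β = 0.16 · 6.633 - 1.645
z_β = -0.584

Power = Φ(z_β) = Φ(-0.584) ≈ 0.280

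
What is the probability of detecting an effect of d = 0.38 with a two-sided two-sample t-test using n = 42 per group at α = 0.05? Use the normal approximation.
Power ≈ 0.41

Power calculation (two-sample t-test, normal approximation):
z_β = d · √(n/2) - z_{α/2}
z_β = 0.38 · √(42/2) - 1.960
z_β = 0.38 · 4.583 - 1.960
z_β = -0.219

Power = Φ(z_β) = Φ(-0.219) ≈ 0.413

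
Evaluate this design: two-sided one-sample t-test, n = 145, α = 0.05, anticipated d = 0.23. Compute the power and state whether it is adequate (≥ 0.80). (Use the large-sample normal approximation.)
Power ≈ 0.79; the study is underpowered (power < 0.80)

Power calculation (one-sample t-test, normal approximation):
z_β = d · √n - z_{α/2}
z_β = 0.23 · √145 - 1.960
z_β = 0.23 · 12.042 - 1.960
z_β = 0.810

Power = Φ(z_β) = Φ(0.810) ≈ 0.791

Effect size d = 0.23 is small by Cohen's convention (0.2/0.5/0.8).

Threshold: power ≥ 0.80 is conventionally adequate.
Power ≈ 0.79 → the study is underpowered (power < 0.80).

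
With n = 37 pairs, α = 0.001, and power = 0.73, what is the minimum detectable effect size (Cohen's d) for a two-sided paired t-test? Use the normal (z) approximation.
d ≈ 0.64

Minimum detectable effect (paired t-test, normal approximation):
d = (z_{α/2} + z_β) / √n
d = (3.291 + 0.613) / √37
d = 3.903 / 6.083
d ≈ 0.64

By Cohen's convention (0.2 small / 0.5 medium / 0.8 large): medium effect.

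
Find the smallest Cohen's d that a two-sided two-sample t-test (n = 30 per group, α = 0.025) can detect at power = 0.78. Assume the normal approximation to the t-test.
d ≈ 0.78

Minimum detectable effect (two-sample t-test, normal approximation):
d = (z_{α/2} + z_β) / √(n/2)
d = (2.241 + 0.772) / √(30/2)
d = 3.014 / 3.873
d ≈ 0.78

By Cohen's convention (0.2 small / 0.5 medium / 0.8 large): medium effect.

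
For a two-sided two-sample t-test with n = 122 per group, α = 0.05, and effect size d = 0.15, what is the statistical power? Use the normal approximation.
Power ≈ 0.22

Power calculation (two-sample t-test, normal approximation):
z_β = d · √(n/2) - z_{α/2}
z_β = 0.15 · √(122/2) - 1.960
z_β = 0.15 · 7.810 - 1.960
z_β = -0.788

Power = Φ(z_β) = Φ(-0.788) ≈ 0.215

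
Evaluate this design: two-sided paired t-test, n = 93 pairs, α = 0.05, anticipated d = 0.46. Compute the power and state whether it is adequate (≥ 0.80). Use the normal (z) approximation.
Power ≈ 0.99; the study is adequately powered (power ≥ 0.80)

Power calculation (paired t-test, normal approximation):
z_β = d · √n - z_{α/2}
z_β = 0.46 · √93 - 1.960
z_β = 0.46 · 9.644 - 1.960
z_β = 2.476

Power = Φ(z_β) = Φ(2.476) ≈ 0.993

Effect size d = 0.46 is small by Cohen's convention (0.2/0.5/0.8).

Threshold: power ≥ 0.80 is conventionally adequate.
Power ≈ 0.99 → the study is adequately powered (power ≥ 0.80).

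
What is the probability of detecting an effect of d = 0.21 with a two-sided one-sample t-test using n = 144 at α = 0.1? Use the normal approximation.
Power ≈ 0.81

Power calculation (one-sample t-test, normal approximation):
z_β = d · √n - z_{α/2}
z_β = 0.21 · √144 - 1.645
z_β = 0.21 · 12.000 - 1.645
z_β = 0.875

Power = Φ(z_β) = Φ(0.875) ≈ 0.809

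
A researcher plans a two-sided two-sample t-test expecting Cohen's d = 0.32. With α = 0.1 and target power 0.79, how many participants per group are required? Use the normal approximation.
n = 118 per group

Sample size formula (two-sample t-test, normal approximation):
n = 2 · ((z_{α/2} + z_β) / d)²

z_{α/2} = 1.645 (for α = 0.1, two-sided)
z_β = 0.806 (for power = 0.79)
d = 0.32

n = 2 · ((1.645 + 0.806) / 0.32)²
n = 2 · (7.659)²
n ≈ 117.32
Round up to the next whole number: n = 118 per group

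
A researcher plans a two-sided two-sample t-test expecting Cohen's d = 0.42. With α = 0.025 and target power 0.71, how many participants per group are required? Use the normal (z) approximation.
n = 89 per group

Sample size formula (two-sample t-test, normal approximation):
n = 2 · ((z_{α/2} + z_β) / d)²

z_{α/2} = 2.241 (for α = 0.025, two-sided)
z_β = 0.553 (for power = 0.71)
d = 0.42

n = 2 · ((2.241 + 0.553) / 0.42)²
n = 2 · (6.652)²
n ≈ 88.50
Round up to the next whole number: n = 89 per group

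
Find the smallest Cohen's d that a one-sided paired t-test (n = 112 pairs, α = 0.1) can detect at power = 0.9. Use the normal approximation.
d ≈ 0.24

Minimum detectable effect (paired t-test, normal approximation):
d = (z_α + z_β) / √n
d = (1.282 + 1.282) / √112
d = 2.563 / 10.583
d ≈ 0.24

By Cohen's convention (0.2 small / 0.5 medium / 0.8 large): small effect.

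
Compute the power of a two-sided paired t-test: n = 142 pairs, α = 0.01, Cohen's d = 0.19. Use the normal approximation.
Power ≈ 0.38

Power calculation (paired t-test, normal approximation):
z_β = d · √n - z_{α/2}
z_β = 0.19 · √142 - 2.576
z_β = 0.19 · 11.916 - 2.576
z_β = -0.312

Power = Φ(z_β) = Φ(-0.312) ≈ 0.378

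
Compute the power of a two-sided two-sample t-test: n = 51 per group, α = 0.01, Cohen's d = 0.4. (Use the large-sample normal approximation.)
Power ≈ 0.29

Power calculation (two-sample t-test, normal approximation):
z_β = d · √(n/2) - z_{α/2}
z_β = 0.4 · √(51/2) - 2.576
z_β = 0.4 · 5.050 - 2.576
z_β = -0.556

Power = Φ(z_β) = Φ(-0.556) ≈ 0.289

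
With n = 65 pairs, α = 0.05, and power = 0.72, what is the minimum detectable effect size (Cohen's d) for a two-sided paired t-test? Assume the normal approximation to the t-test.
d ≈ 0.32

Minimum detectable effect (paired t-test, normal approximation):
d = (z_{α/2} + z_β) / √n
d = (1.960 + 0.583) / √65
d = 2.543 / 8.062
d ≈ 0.32

By Cohen's convention (0.2 small / 0.5 medium / 0.8 large): small effect.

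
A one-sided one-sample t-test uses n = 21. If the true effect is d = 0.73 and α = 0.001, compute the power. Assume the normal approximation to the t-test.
Power ≈ 0.60

Power calculation (one-sample t-test, normal approximation):
z_β = d · √n - z_α
z_β = 0.73 · √21 - 3.090
z_β = 0.73 · 4.583 - 3.090
z_β = 0.255

Power = Φ(z_β) = Φ(0.255) ≈ 0.601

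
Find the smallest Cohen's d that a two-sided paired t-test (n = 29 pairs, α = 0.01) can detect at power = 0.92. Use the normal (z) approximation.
d ≈ 0.74

Minimum detectable effect (paired t-test, normal approximation):
d = (z_{α/2} + z_β) / √n
d = (2.576 + 1.405) / √29
d = 3.981 / 5.385
d ≈ 0.74

By Cohen's convention (0.2 small / 0.5 medium / 0.8 large): medium effect.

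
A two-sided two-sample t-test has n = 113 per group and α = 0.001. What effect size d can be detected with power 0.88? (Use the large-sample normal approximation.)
d ≈ 0.59

Minimum detectable effect (two-sample t-test, normal approximation):
d = (z_{α/2} + z_β) / √(n/2)
d = (3.291 + 1.175) / √(113/2)
d = 4.466 / 7.517
d ≈ 0.59

By Cohen's convention (0.2 small / 0.5 medium / 0.8 large): medium effect.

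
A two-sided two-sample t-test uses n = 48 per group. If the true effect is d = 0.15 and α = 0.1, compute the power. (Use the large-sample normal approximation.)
Power ≈ 0.18

Power calculation (two-sample t-test, normal approximation):
z_β = d · √(n/2) - z_{α/2}
z_β = 0.15 · √(48/2) - 1.645
z_β = 0.15 · 4.899 - 1.645
z_β = -0.910

Power = Φ(z_β) = Φ(-0.910) ≈ 0.181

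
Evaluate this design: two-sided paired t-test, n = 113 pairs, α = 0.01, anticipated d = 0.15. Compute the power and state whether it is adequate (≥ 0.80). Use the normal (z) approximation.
Power ≈ 0.16; the study is underpowered (power < 0.80)

Power calculation (paired t-test, normal approximation):
z_β = d · √n - z_{α/2}
z_β = 0.15 · √113 - 2.576
z_β = 0.15 · 10.630 - 2.576
z_β = -0.981

Power = Φ(z_β) = Φ(-0.981) ≈ 0.163

Effect size d = 0.15 is very small by Cohen's convention (0.2/0.5/0.8).

Threshold: power ≥ 0.80 is conventionally adequate.
Power ≈ 0.16 → the study is underpowered (power < 0.80).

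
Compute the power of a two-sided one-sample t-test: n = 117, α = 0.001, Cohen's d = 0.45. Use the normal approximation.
Power ≈ 0.94

Power calculation (one-sample t-test, normal approximation):
z_β = d · √n - z_{α/2}
z_β = 0.45 · √117 - 3.291
z_β = 0.45 · 10.817 - 3.291
z_β = 1.577

Power = Φ(z_β) = Φ(1.577) ≈ 0.943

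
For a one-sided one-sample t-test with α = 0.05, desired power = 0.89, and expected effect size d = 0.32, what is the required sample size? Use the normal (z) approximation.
n = 81

Sample size formula (one-sample t-test, normal approximation):
n = ((z_α + z_β) / d)²

z_α = 1.645 (for α = 0.05, one-sided)
z_β = 1.227 (for power = 0.89)
d = 0.32

n = ((1.645 + 1.227) / 0.32)²
n = (8.975)²
n ≈ 80.55
Round up to the next whole number: n = 81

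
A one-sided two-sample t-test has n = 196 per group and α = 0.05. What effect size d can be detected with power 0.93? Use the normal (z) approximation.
d ≈ 0.32

Minimum detectable effect (two-sample t-test, normal approximation):
d = (z_α + z_β) / √(n/2)
d = (1.645 + 1.476) / √(196/2)
d = 3.121 / 9.899
d ≈ 0.32

By Cohen's convention (0.2 small / 0.5 medium / 0.8 large): small effect.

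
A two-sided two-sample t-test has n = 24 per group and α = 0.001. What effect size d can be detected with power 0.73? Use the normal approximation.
d ≈ 1.13

Minimum detectable effect (two-sample t-test, normal approximation):
d = (z_{α/2} + z_β) / √(n/2)
d = (3.291 + 0.613) / √(24/2)
d = 3.903 / 3.464
d ≈ 1.13

By Cohen's convention (0.2 small / 0.5 medium / 0.8 large): large effect.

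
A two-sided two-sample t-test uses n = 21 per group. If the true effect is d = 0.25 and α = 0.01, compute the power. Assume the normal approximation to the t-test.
Power ≈ 0.04

Power calculation (two-sample t-test, normal approximation):
z_β = d · √(n/2) - z_{α/2}
z_β = 0.25 · √(21/2) - 2.576
z_β = 0.25 · 3.240 - 2.576
z_β = -1.766

Power = Φ(z_β) = Φ(-1.766) ≈ 0.039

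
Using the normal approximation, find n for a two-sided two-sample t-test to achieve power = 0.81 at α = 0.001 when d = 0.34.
n = 301 per group

Sample size formula (two-sample t-test, normal approximation):
n = 2 · ((z_{α/2} + z_β) / d)²

z_{α/2} = 3.291 (for α = 0.001, two-sided)
z_β = 0.878 (for power = 0.81)
d = 0.34

n = 2 · ((3.291 + 0.878) / 0.34)²
n = 2 · (12.262)²
n ≈ 300.71
Round up to the next whole number: n = 301 per group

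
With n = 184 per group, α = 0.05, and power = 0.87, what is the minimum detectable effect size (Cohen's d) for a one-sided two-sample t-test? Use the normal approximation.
d ≈ 0.29

Minimum detectable effect (two-sample t-test, normal approximation):
d = (z_α + z_β) / √(n/2)
d = (1.645 + 1.126) / √(184/2)
d = 2.771 / 9.592
d ≈ 0.29

By Cohen's convention (0.2 small / 0.5 medium / 0.8 large): small effect.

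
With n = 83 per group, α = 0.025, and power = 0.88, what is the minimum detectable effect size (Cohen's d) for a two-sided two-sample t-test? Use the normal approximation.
d ≈ 0.53

Minimum detectable effect (two-sample t-test, normal approximation):
d = (z_{α/2} + z_β) / √(n/2)
d = (2.241 + 1.175) / √(83/2)
d = 3.416 / 6.442
d ≈ 0.53

By Cohen's convention (0.2 small / 0.5 medium / 0.8 large): medium effect.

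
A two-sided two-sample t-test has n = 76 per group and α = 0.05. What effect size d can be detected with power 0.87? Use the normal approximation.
d ≈ 0.50

Minimum detectable effect (two-sample t-test, normal approximation):
d = (z_{α/2} + z_β) / √(n/2)
d = (1.960 + 1.126) / √(76/2)
d = 3.086 / 6.164
d ≈ 0.50

By Cohen's convention (0.2 small / 0.5 medium / 0.8 large): medium effect.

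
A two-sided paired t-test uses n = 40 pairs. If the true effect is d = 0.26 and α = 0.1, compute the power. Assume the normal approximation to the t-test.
Power ≈ 0.50

Power calculation (paired t-test, normal approximation):
z_β = d · √n - z_{α/2}
z_β = 0.26 · √40 - 1.645
z_β = 0.26 · 6.325 - 1.645
z_β = -0.000

Power = Φ(z_β) = Φ(-0.000) ≈ 0.500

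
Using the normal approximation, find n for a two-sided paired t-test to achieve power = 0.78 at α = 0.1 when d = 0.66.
n = 14 pairs

Sample size formula (paired t-test, normal approximation):
n = ((z_{α/2} + z_β) / d)²

z_{α/2} = 1.645 (for α = 0.1, two-sided)
z_β = 0.772 (for power = 0.78)
d = 0.66

n = ((1.645 + 0.772) / 0.66)²
n = (3.662)²
n ≈ 13.41
Round up to the next whole number: n = 14 pairs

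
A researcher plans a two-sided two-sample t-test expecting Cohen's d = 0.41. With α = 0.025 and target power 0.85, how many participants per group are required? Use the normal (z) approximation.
n = 128 per group

Sample size formula (two-sample t-test, normal approximation):
n = 2 · ((z_{α/2} + z_β) / d)²

z_{α/2} = 2.241 (for α = 0.025, two-sided)
z_β = 1.036 (for power = 0.85)
d = 0.41

n = 2 · ((2.241 + 1.036) / 0.41)²
n = 2 · (7.993)²
n ≈ 127.78
Round up to the next whole number: n = 128 per group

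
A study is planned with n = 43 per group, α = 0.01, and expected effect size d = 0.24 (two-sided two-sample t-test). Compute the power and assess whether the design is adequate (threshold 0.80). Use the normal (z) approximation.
Power ≈ 0.07; the study is underpowered (power < 0.80)

Power calculation (two-sample t-test, normal approximation):
z_β = d · √(n/2) - z_{α/2}
z_β = 0.24 · √(43/2) - 2.576
z_β = 0.24 · 4.637 - 2.576
z_β = -1.463

Power = Φ(z_β) = Φ(-1.463) ≈ 0.072

Effect size d = 0.24 is small by Cohen's convention (0.2/0.5/0.8).

Threshold: power ≥ 0.80 is conventionally adequate.
Power ≈ 0.07 → the study is underpowered (power < 0.80).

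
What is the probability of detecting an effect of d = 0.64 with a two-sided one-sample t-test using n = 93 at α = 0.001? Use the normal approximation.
Power ≈ 1.00

Power calculation (one-sample t-test, normal approximation):
z_β = d · √n - z_{α/2}
z_β = 0.64 · √93 - 3.291
z_β = 0.64 · 9.644 - 3.291
z_β = 2.881

Power = Φ(z_β) = Φ(2.881) ≈ 0.998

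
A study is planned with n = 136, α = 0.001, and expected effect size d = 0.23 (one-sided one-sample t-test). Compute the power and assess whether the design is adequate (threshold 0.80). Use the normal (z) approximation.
Power ≈ 0.34; the study is underpowered (power < 0.80)

Power calculation (one-sample t-test, normal approximation):
z_β = d · √n - z_α
z_β = 0.23 · √136 - 3.090
z_β = 0.23 · 11.662 - 3.090
z_β = -0.408

Power = Φ(z_β) = Φ(-0.408) ≈ 0.342

Effect size d = 0.23 is small by Cohen's convention (0.2/0.5/0.8).

Threshold: power ≥ 0.80 is conventionally adequate.
Power ≈ 0.34 → the study is underpowered (power < 0.80).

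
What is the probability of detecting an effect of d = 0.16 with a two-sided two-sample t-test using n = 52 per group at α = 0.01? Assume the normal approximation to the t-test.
Power ≈ 0.04

Power calculation (two-sample t-test, normal approximation):
z_β = d · √(n/2) - z_{α/2}
z_β = 0.16 · √(52/2) - 2.576
z_β = 0.16 · 5.099 - 2.576
z_β = -1.760

Power = Φ(z_β) = Φ(-1.760) ≈ 0.039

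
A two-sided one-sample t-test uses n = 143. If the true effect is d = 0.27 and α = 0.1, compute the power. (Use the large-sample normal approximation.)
Power ≈ 0.94

Power calculation (one-sample t-test, normal approximation):
z_β = d · √n - z_{α/2}
z_β = 0.27 · √143 - 1.645
z_β = 0.27 · 11.958 - 1.645
z_β = 1.584

Power = Φ(z_β) = Φ(1.584) ≈ 0.943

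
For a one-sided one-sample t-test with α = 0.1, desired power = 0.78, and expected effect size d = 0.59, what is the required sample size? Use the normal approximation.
n = 13

Sample size formula (one-sample t-test, normal approximation):
n = ((z_α + z_β) / d)²

z_α = 1.282 (for α = 0.1, one-sided)
z_β = 0.772 (for power = 0.78)
d = 0.59

n = ((1.282 + 0.772) / 0.59)²
n = (3.481)²
n ≈ 12.12
Round up to the next whole number: n = 13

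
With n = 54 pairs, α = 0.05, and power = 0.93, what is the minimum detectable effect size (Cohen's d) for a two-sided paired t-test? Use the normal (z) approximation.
d ≈ 0.47

Minimum detectable effect (paired t-test, normal approximation):
d = (z_{α/2} + z_β) / √n
d = (1.960 + 1.476) / √54
d = 3.436 / 7.348
d ≈ 0.47

By Cohen's convention (0.2 small / 0.5 medium / 0.8 large): small effect.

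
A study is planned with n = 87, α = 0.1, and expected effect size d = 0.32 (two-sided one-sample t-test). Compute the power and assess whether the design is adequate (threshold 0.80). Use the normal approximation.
Power ≈ 0.91; the study is adequately powered (power ≥ 0.80)

Power calculation (one-sample t-test, normal approximation):
z_β = d · √n - z_{α/2}
z_β = 0.32 · √87 - 1.645
z_β = 0.32 · 9.327 - 1.645
z_β = 1.340

Power = Φ(z_β) = Φ(1.340) ≈ 0.910

Effect size d = 0.32 is small by Cohen's convention (0.2/0.5/0.8).

Threshold: power ≥ 0.80 is conventionally adequate.
Power ≈ 0.91 → the study is adequately powered (power ≥ 0.80).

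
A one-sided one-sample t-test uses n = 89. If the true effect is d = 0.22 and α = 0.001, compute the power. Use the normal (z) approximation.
Power ≈ 0.16

Power calculation (one-sample t-test, normal approximation):
z_β = d · √n - z_α
z_β = 0.22 · √89 - 3.090
z_β = 0.22 · 9.434 - 3.090
z_β = -1.015

Power = Φ(z_β) = Φ(-1.015) ≈ 0.155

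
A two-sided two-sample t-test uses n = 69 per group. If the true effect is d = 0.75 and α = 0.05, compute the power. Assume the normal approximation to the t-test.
Power ≈ 0.99

Power calculation (two-sample t-test, normal approximation):
z_β = d · √(n/2) - z_{α/2}
z_β = 0.75 · √(69/2) - 1.960
z_β = 0.75 · 5.874 - 1.960
z_β = 2.445

Power = Φ(z_β) = Φ(2.445) ≈ 0.993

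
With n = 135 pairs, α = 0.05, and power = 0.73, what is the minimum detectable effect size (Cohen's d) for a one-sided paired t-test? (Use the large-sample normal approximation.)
d ≈ 0.19

Minimum detectable effect (paired t-test, normal approximation):
d = (z_α + z_β) / √n
d = (1.645 + 0.613) / √135
d = 2.258 / 11.619
d ≈ 0.19

By Cohen's convention (0.2 small / 0.5 medium / 0.8 large): very small effect.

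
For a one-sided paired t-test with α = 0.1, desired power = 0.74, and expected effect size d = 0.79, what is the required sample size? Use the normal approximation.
n = 6 pairs

Sample size formula (paired t-test, normal approximation):
n = ((z_α + z_β) / d)²

z_α = 1.282 (for α = 0.1, one-sided)
z_β = 0.643 (for power = 0.74)
d = 0.79

n = ((1.282 + 0.643) / 0.79)²
n = (2.437)²
n ≈ 5.94
Round up to the next whole number: n = 6 pairs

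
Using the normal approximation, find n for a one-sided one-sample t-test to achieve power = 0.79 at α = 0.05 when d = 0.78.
n = 10

Sample size formula (one-sample t-test, normal approximation):
n = ((z_α + z_β) / d)²

z_α = 1.645 (for α = 0.05, one-sided)
z_β = 0.806 (for power = 0.79)
d = 0.78

n = ((1.645 + 0.806) / 0.78)²
n = (3.142)²
n ≈ 9.87
Round up to the next whole number: n = 10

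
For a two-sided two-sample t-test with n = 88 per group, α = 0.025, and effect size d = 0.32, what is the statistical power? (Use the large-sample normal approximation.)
Power ≈ 0.45

Power calculation (two-sample t-test, normal approximation):
z_β = d · √(n/2) - z_{α/2}
z_β = 0.32 · √(88/2) - 2.241
z_β = 0.32 · 6.633 - 2.241
z_β = -0.119

Power = Φ(z_β) = Φ(-0.119) ≈ 0.453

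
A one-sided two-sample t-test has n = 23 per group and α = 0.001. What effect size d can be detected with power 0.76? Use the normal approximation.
d ≈ 1.12

Minimum detectable effect (two-sample t-test, normal approximation):
d = (z_α + z_β) / √(n/2)
d = (3.090 + 0.706) / √(23/2)
d = 3.797 / 3.391
d ≈ 1.12

By Cohen's convention (0.2 small / 0.5 medium / 0.8 large): large effect.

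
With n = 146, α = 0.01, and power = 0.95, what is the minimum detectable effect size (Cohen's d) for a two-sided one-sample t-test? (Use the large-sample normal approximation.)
d ≈ 0.35

Minimum detectable effect (one-sample t-test, normal approximation):
d = (z_{α/2} + z_β) / √n
d = (2.576 + 1.645) / √146
d = 4.221 / 12.083
d ≈ 0.35

By Cohen's convention (0.2 small / 0.5 medium / 0.8 large): small effect.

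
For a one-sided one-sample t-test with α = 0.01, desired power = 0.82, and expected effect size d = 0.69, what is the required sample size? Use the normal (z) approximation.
n = 23

Sample size formula (one-sample t-test, normal approximation):
n = ((z_α + z_β) / d)²

z_α = 2.326 (for α = 0.01, one-sided)
z_β = 0.915 (for power = 0.82)
d = 0.69

n = ((2.326 + 0.915) / 0.69)²
n = (4.697)²
n ≈ 22.06
Round up to the next whole number: n = 23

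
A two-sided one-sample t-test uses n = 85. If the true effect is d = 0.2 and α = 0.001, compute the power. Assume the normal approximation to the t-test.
Power ≈ 0.07

Power calculation (one-sample t-test, normal approximation):
z_β = d · √n - z_{α/2}
z_β = 0.2 · √85 - 3.291
z_β = 0.2 · 9.220 - 3.291
z_β = -1.447

Power = Φ(z_β) = Φ(-1.447) ≈ 0.074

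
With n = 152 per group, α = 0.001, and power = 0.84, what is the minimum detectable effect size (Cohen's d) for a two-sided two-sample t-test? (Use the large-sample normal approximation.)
d ≈ 0.49

Minimum detectable effect (two-sample t-test, normal approximation):
d = (z_{α/2} + z_β) / √(n/2)
d = (3.291 + 0.994) / √(152/2)
d = 4.285 / 8.718
d ≈ 0.49

By Cohen's convention (0.2 small / 0.5 medium / 0.8 large): small effect.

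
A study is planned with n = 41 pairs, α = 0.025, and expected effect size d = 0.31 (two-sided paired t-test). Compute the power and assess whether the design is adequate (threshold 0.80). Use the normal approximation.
Power ≈ 0.40; the study is underpowered (power < 0.80)

Power calculation (paired t-test, normal approximation):
z_β = d · √n - z_{α/2}
z_β = 0.31 · √41 - 2.241
z_β = 0.31 · 6.403 - 2.241
z_β = -0.256

Power = Φ(z_β) = Φ(-0.256) ≈ 0.399

Effect size d = 0.31 is small by Cohen's convention (0.2/0.5/0.8).

Threshold: power ≥ 0.80 is conventionally adequate.
Power ≈ 0.40 → the study is underpowered (power < 0.80).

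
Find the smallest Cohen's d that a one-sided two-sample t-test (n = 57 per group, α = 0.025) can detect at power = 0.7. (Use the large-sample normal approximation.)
d ≈ 0.47

Minimum detectable effect (two-sample t-test, normal approximation):
d = (z_α + z_β) / √(n/2)
d = (1.960 + 0.524) / √(57/2)
d = 2.484 / 5.339
d ≈ 0.47

By Cohen's convention (0.2 small / 0.5 medium / 0.8 large): small effect.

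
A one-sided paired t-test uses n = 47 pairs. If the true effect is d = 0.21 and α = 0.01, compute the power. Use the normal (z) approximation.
Power ≈ 0.19

Power calculation (paired t-test, normal approximation):
z_β = d · √n - z_α
z_β = 0.21 · √47 - 2.326
z_β = 0.21 · 6.856 - 2.326
z_β = -0.887

Power = Φ(z_β) = Φ(-0.887) ≈ 0.188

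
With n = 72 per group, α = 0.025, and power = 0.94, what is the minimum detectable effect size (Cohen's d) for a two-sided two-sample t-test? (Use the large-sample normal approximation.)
d ≈ 0.63

Minimum detectable effect (two-sample t-test, normal approximation):
d = (z_{α/2} + z_β) / √(n/2)
d = (2.241 + 1.555) / √(72/2)
d = 3.796 / 6.000
d ≈ 0.63

By Cohen's convention (0.2 small / 0.5 medium / 0.8 large): medium effect.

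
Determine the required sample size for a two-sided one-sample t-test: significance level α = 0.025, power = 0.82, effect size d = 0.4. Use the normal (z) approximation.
n = 63

Sample size formula (one-sample t-test, normal approximation):
n = ((z_{α/2} + z_β) / d)²

z_{α/2} = 2.241 (for α = 0.025, two-sided)
z_β = 0.915 (for power = 0.82)
d = 0.4

n = ((2.241 + 0.915) / 0.4)²
n = (7.890)²
n ≈ 62.25
Round up to the next whole number: n = 63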